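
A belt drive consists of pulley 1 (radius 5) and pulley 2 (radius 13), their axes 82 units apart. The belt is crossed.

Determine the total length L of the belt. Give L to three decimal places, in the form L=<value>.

crossed belt: β = asin((r1+r2)/C) = asin(18/82) = 12.6804°
wrap1 = wrap2 = π + 2β = 205.3608°
tangent length = C·cosβ = 80.0000
L = (r1+r2)·wrap + 2·C·cosβ = 18·3.5842 + 2·80.0000 = 224.5160

L=224.516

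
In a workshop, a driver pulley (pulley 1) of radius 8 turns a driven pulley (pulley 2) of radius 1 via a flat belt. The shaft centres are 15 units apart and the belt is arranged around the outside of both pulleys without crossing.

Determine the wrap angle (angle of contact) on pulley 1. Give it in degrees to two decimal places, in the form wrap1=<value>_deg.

open belt: β = asin((r2−r1)/C) = asin(-7/15) = -27.8181°
wrap1 = π − 2β = 235.6363°
wrap2 = π + 2β = 124.3637°

wrap1=235.64_deg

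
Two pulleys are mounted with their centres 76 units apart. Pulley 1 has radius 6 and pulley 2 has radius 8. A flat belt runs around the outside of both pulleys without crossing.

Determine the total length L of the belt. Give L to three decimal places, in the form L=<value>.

L=196.035

open belt: β = asin((r2−r1)/C) = asin(2/76) = 1.5080°
wrap1 = π − 2β = 176.9841°
wrap2 = π + 2β = 183.0159°
tangent length = C·cosβ = 75.9737
L = r1·wrap1 + r2·wrap2 + 2·C·cosβ = 6·3.0890 + 8·3.1942 + 2·75.9737 = 196.0349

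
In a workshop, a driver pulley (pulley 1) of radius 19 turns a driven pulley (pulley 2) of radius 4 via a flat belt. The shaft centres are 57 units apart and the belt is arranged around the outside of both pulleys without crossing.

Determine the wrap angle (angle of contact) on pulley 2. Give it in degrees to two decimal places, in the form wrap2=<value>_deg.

wrap2=149.48_deg

open belt: β = asin((r2−r1)/C) = asin(-15/57) = -15.2575°
wrap1 = π − 2β = 210.5150°
wrap2 = π + 2β = 149.4850°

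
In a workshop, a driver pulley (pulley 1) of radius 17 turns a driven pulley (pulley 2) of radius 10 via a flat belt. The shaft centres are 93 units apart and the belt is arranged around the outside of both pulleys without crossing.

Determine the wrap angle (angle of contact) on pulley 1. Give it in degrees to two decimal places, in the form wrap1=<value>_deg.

open belt: β = asin((r2−r1)/C) = asin(-7/93) = -4.3167°
wrap1 = π − 2β = 188.6333°
wrap2 = π + 2β = 171.3667°

wrap1=188.63_deg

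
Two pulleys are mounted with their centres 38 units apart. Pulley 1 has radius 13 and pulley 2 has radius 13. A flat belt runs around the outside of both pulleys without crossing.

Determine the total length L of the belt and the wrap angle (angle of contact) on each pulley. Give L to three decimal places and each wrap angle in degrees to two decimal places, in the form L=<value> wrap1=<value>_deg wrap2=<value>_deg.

L=157.681 wrap1=180.00_deg wrap2=180.00_deg

open belt: β = asin((r2−r1)/C) = asin(0/38) = 0.0000°
wrap1 = π − 2β = 180.0000°
wrap2 = π + 2β = 180.0000°
tangent length = C·cosβ = 38.0000
L = r1·wrap1 + r2·wrap2 + 2·C·cosβ = 13·3.1416 + 13·3.1416 + 2·38.0000 = 157.6814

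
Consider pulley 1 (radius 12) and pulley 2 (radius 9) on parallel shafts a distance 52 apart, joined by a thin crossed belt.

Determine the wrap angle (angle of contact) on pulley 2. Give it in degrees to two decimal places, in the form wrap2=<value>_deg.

crossed belt: β = asin((r1+r2)/C) = asin(21/52) = 23.8188°
wrap1 = wrap2 = π + 2β = 227.6377°

wrap2=227.64_deg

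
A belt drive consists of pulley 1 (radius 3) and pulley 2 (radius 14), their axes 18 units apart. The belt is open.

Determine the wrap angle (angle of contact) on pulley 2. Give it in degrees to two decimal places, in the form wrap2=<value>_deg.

wrap2=255.34_deg

open belt: β = asin((r2−r1)/C) = asin(11/18) = 37.6699°
wrap1 = π − 2β = 104.6602°
wrap2 = π + 2β = 255.3398°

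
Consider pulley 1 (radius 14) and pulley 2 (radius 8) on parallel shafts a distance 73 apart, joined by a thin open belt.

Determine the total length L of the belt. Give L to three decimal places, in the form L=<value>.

open belt: β = asin((r2−r1)/C) = asin(-6/73) = -4.7146°
wrap1 = π − 2β = 189.4291°
wrap2 = π + 2β = 170.5709°
tangent length = C·cosβ = 72.7530
L = r1·wrap1 + r2·wrap2 + 2·C·cosβ = 14·3.3062 + 8·2.9770 + 2·72.7530 = 215.6085

L=215.608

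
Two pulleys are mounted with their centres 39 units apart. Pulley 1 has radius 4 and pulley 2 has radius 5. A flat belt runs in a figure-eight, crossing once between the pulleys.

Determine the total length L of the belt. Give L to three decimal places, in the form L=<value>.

crossed belt: β = asin((r1+r2)/C) = asin(9/39) = 13.3424°
wrap1 = wrap2 = π + 2β = 206.6847°
tangent length = C·cosβ = 37.9473
L = (r1+r2)·wrap + 2·C·cosβ = 9·3.6073 + 2·37.9473 = 108.3606

L=108.361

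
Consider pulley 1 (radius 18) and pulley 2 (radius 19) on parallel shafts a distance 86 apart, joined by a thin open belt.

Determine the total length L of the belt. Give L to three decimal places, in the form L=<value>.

L=288.251

open belt: β = asin((r2−r1)/C) = asin(1/86) = 0.6662°
wrap1 = π − 2β = 178.6675°
wrap2 = π + 2β = 181.3325°
tangent length = C·cosβ = 85.9942
L = r1·wrap1 + r2·wrap2 + 2·C·cosβ = 18·3.1183 + 19·3.1648 + 2·85.9942 = 288.2506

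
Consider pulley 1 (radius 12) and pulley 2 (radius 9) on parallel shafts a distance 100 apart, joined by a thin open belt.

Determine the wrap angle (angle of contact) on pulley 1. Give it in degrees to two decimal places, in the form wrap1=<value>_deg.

open belt: β = asin((r2−r1)/C) = asin(-3/100) = -1.7191°
wrap1 = π − 2β = 183.4383°
wrap2 = π + 2β = 176.5617°

wrap1=183.44_deg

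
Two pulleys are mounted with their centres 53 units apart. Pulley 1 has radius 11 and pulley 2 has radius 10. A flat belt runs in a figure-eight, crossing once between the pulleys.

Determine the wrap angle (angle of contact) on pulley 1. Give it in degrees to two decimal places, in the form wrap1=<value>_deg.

wrap1=226.68_deg

crossed belt: β = asin((r1+r2)/C) = asin(21/53) = 23.3425°
wrap1 = wrap2 = π + 2β = 226.6850°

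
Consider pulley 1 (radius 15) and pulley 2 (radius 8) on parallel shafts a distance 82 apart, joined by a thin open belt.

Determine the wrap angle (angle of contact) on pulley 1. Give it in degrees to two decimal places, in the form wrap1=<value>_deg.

wrap1=189.79_deg

open belt: β = asin((r2−r1)/C) = asin(-7/82) = -4.8971°
wrap1 = π − 2β = 189.7941°
wrap2 = π + 2β = 170.2059°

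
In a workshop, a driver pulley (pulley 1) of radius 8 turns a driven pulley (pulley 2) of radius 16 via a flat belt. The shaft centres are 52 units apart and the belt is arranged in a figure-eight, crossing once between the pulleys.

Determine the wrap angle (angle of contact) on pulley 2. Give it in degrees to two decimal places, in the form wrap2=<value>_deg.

wrap2=234.97_deg

crossed belt: β = asin((r1+r2)/C) = asin(24/52) = 27.4864°
wrap1 = wrap2 = π + 2β = 234.9729°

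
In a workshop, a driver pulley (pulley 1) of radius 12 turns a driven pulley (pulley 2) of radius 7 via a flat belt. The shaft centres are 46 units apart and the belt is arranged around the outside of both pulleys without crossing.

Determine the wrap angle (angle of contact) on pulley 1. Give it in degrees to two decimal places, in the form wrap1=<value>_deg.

wrap1=192.48_deg

open belt: β = asin((r2−r1)/C) = asin(-5/46) = -6.2401°
wrap1 = π − 2β = 192.4803°
wrap2 = π + 2β = 167.5197°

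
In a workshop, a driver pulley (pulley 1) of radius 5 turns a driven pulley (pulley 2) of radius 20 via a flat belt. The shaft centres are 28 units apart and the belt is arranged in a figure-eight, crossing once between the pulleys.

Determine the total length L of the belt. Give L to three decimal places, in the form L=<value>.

L=158.941

crossed belt: β = asin((r1+r2)/C) = asin(25/28) = 63.2345°
wrap1 = wrap2 = π + 2β = 306.4690°
tangent length = C·cosβ = 12.6095
L = (r1+r2)·wrap + 2·C·cosβ = 25·5.3489 + 2·12.6095 = 158.9414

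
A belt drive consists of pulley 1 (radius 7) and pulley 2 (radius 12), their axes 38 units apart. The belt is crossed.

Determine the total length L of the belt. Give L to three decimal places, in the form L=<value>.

crossed belt: β = asin((r1+r2)/C) = asin(19/38) = 30.0000°
wrap1 = wrap2 = π + 2β = 240.0000°
tangent length = C·cosβ = 32.9090
L = (r1+r2)·wrap + 2·C·cosβ = 19·4.1888 + 2·32.9090 = 145.4049

L=145.405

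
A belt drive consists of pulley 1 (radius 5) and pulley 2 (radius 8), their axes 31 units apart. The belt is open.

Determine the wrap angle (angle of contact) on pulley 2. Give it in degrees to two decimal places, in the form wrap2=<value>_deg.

open belt: β = asin((r2−r1)/C) = asin(3/31) = 5.5534°
wrap1 = π − 2β = 168.8931°
wrap2 = π + 2β = 191.1069°

wrap2=191.11_deg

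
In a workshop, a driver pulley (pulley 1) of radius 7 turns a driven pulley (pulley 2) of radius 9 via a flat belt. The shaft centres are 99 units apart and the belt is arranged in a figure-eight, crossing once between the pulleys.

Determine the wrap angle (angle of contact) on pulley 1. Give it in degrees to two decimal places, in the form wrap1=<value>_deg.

crossed belt: β = asin((r1+r2)/C) = asin(16/99) = 9.3007°
wrap1 = wrap2 = π + 2β = 198.6014°

wrap1=198.60_deg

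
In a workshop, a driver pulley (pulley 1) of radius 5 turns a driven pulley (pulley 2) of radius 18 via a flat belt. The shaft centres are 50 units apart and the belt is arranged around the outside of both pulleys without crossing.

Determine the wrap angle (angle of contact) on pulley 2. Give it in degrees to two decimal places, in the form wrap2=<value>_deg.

wrap2=210.14_deg

open belt: β = asin((r2−r1)/C) = asin(13/50) = 15.0701°
wrap1 = π − 2β = 149.8599°
wrap2 = π + 2β = 210.1401°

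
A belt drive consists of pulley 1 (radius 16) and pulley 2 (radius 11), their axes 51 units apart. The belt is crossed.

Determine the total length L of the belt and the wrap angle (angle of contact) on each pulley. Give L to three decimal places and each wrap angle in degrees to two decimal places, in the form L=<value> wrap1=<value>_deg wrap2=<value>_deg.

L=201.483 wrap1=243.93_deg wrap2=243.93_deg

crossed belt: β = asin((r1+r2)/C) = asin(27/51) = 31.9657°
wrap1 = wrap2 = π + 2β = 243.9314°
tangent length = C·cosβ = 43.2666
L = (r1+r2)·wrap + 2·C·cosβ = 27·4.2574 + 2·43.2666 = 201.4832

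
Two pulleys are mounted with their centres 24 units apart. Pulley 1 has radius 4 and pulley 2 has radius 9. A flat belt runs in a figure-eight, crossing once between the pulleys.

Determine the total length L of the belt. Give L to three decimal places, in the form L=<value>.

L=96.072

crossed belt: β = asin((r1+r2)/C) = asin(13/24) = 32.7972°
wrap1 = wrap2 = π + 2β = 245.5943°
tangent length = C·cosβ = 20.1742
L = (r1+r2)·wrap + 2·C·cosβ = 13·4.2864 + 2·20.1742 = 96.0721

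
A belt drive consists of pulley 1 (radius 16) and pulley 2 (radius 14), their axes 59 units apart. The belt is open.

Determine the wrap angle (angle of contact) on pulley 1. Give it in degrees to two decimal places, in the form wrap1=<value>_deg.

wrap1=183.89_deg

open belt: β = asin((r2−r1)/C) = asin(-2/59) = -1.9426°
wrap1 = π − 2β = 183.8852°
wrap2 = π + 2β = 176.1148°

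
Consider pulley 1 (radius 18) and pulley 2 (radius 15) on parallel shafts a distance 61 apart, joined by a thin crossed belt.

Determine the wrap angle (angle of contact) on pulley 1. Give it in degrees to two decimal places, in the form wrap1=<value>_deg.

crossed belt: β = asin((r1+r2)/C) = asin(33/61) = 32.7506°
wrap1 = wrap2 = π + 2β = 245.5012°

wrap1=245.50_deg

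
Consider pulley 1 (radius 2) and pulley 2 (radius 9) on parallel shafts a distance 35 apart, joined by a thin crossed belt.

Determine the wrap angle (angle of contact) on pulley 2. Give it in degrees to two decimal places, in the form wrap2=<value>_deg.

wrap2=216.64_deg

crossed belt: β = asin((r1+r2)/C) = asin(11/35) = 18.3177°
wrap1 = wrap2 = π + 2β = 216.6354°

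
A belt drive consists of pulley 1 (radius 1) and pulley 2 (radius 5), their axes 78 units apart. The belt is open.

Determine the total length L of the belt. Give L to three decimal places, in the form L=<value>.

L=175.055

open belt: β = asin((r2−r1)/C) = asin(4/78) = 2.9395°
wrap1 = π − 2β = 174.1209°
wrap2 = π + 2β = 185.8791°
tangent length = C·cosβ = 77.8974
L = r1·wrap1 + r2·wrap2 + 2·C·cosβ = 1·3.0390 + 5·3.2442 + 2·77.8974 = 175.0547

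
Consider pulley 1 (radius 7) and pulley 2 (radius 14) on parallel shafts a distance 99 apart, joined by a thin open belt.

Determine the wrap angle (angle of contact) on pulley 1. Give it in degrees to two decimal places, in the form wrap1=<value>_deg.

open belt: β = asin((r2−r1)/C) = asin(7/99) = 4.0546°
wrap1 = π − 2β = 171.8908°
wrap2 = π + 2β = 188.1092°

wrap1=171.89_deg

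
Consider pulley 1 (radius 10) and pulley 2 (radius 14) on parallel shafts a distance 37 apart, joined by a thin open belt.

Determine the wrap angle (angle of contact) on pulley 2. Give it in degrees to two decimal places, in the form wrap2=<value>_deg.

wrap2=192.41_deg

open belt: β = asin((r2−r1)/C) = asin(4/37) = 6.2063°
wrap1 = π − 2β = 167.5875°
wrap2 = π + 2β = 192.4125°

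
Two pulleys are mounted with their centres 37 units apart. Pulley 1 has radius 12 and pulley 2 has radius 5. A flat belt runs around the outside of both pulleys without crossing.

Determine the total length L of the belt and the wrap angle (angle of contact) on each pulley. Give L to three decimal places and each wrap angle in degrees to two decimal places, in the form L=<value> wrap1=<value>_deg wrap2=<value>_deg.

open belt: β = asin((r2−r1)/C) = asin(-7/37) = -10.9055°
wrap1 = π − 2β = 201.8109°
wrap2 = π + 2β = 158.1891°
tangent length = C·cosβ = 36.3318
L = r1·wrap1 + r2·wrap2 + 2·C·cosβ = 12·3.5223 + 5·2.7609 + 2·36.3318 = 128.7354

L=128.735 wrap1=201.81_deg wrap2=158.19_deg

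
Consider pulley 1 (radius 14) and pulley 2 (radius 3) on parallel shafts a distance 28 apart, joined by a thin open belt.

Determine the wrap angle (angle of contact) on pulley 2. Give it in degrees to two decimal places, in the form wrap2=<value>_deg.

wrap2=133.74_deg

open belt: β = asin((r2−r1)/C) = asin(-11/28) = -23.1324°
wrap1 = π − 2β = 226.2648°
wrap2 = π + 2β = 133.7352°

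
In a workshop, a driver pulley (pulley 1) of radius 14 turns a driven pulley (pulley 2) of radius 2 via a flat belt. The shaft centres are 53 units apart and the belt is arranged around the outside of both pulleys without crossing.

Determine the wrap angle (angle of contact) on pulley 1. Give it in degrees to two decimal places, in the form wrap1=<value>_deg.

wrap1=206.17_deg

open belt: β = asin((r2−r1)/C) = asin(-12/53) = -13.0861°
wrap1 = π − 2β = 206.1722°
wrap2 = π + 2β = 153.8278°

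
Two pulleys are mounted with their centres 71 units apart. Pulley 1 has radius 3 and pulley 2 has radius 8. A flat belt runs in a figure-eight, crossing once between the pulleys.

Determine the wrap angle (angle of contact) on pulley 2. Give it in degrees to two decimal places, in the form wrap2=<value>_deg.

wrap2=197.83_deg

crossed belt: β = asin((r1+r2)/C) = asin(11/71) = 8.9127°
wrap1 = wrap2 = π + 2β = 197.8254°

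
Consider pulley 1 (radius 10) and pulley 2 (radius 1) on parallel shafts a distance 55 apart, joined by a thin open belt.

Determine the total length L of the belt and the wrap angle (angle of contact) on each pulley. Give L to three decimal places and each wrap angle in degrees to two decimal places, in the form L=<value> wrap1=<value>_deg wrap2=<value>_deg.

L=146.034 wrap1=198.84_deg wrap2=161.16_deg

open belt: β = asin((r2−r1)/C) = asin(-9/55) = -9.4180°
wrap1 = π − 2β = 198.8361°
wrap2 = π + 2β = 161.1639°
tangent length = C·cosβ = 54.2586
L = r1·wrap1 + r2·wrap2 + 2·C·cosβ = 10·3.4703 + 1·2.8128 + 2·54.2586 = 146.0336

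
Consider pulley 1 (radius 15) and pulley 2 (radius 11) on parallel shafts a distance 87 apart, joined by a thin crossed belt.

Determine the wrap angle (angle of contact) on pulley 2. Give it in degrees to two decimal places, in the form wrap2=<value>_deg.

wrap2=214.78_deg

crossed belt: β = asin((r1+r2)/C) = asin(26/87) = 17.3886°
wrap1 = wrap2 = π + 2β = 214.7772°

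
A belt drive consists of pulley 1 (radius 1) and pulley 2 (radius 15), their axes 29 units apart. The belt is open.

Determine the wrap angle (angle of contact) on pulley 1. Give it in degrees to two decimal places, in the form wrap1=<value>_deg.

wrap1=122.27_deg

open belt: β = asin((r2−r1)/C) = asin(14/29) = 28.8657°
wrap1 = π − 2β = 122.2685°
wrap2 = π + 2β = 237.7315°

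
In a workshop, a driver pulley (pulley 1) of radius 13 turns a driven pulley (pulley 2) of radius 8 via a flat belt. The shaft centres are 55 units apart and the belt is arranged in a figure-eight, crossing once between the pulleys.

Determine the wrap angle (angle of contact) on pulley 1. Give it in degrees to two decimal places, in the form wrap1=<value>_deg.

wrap1=224.89_deg

crossed belt: β = asin((r1+r2)/C) = asin(21/55) = 22.4464°
wrap1 = wrap2 = π + 2β = 224.8927°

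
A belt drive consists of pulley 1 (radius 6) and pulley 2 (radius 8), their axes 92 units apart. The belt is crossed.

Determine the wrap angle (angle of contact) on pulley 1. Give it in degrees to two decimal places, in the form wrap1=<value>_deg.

wrap1=197.51_deg

crossed belt: β = asin((r1+r2)/C) = asin(14/92) = 8.7529°
wrap1 = wrap2 = π + 2β = 197.5059°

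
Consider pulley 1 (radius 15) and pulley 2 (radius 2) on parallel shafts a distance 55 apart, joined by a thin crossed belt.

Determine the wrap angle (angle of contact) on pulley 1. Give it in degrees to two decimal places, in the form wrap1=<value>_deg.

crossed belt: β = asin((r1+r2)/C) = asin(17/55) = 18.0045°
wrap1 = wrap2 = π + 2β = 216.0089°

wrap1=216.01_deg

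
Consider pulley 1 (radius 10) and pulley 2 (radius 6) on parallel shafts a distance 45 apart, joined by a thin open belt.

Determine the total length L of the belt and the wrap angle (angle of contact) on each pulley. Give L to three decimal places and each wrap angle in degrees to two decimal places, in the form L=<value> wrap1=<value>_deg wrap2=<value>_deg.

open belt: β = asin((r2−r1)/C) = asin(-4/45) = -5.0997°
wrap1 = π − 2β = 190.1994°
wrap2 = π + 2β = 169.8006°
tangent length = C·cosβ = 44.8219
L = r1·wrap1 + r2·wrap2 + 2·C·cosβ = 10·3.3196 + 6·2.9636 + 2·44.8219 = 140.6213

L=140.621 wrap1=190.20_deg wrap2=169.80_deg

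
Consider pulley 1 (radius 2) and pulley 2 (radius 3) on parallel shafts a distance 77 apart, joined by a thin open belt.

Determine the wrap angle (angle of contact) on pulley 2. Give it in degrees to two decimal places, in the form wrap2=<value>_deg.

open belt: β = asin((r2−r1)/C) = asin(1/77) = 0.7441°
wrap1 = π − 2β = 178.5118°
wrap2 = π + 2β = 181.4882°

wrap2=181.49_deg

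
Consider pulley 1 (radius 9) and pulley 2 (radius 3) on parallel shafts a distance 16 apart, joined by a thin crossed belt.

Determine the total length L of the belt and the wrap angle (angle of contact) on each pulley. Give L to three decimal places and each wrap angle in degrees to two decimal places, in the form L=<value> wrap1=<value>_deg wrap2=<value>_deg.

crossed belt: β = asin((r1+r2)/C) = asin(12/16) = 48.5904°
wrap1 = wrap2 = π + 2β = 277.1808°
tangent length = C·cosβ = 10.5830
L = (r1+r2)·wrap + 2·C·cosβ = 12·4.8377 + 2·10.5830 = 79.2186

L=79.219 wrap1=277.18_deg wrap2=277.18_deg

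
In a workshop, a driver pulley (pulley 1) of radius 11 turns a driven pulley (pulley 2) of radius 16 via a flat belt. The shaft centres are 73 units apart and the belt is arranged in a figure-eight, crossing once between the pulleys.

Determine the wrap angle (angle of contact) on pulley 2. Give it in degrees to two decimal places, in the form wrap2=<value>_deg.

wrap2=223.41_deg

crossed belt: β = asin((r1+r2)/C) = asin(27/73) = 21.7072°
wrap1 = wrap2 = π + 2β = 223.4143°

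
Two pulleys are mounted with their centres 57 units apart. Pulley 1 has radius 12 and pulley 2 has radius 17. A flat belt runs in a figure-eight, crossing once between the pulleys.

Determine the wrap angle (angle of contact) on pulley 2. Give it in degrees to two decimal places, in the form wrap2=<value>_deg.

crossed belt: β = asin((r1+r2)/C) = asin(29/57) = 30.5821°
wrap1 = wrap2 = π + 2β = 241.1641°

wrap2=241.16_deg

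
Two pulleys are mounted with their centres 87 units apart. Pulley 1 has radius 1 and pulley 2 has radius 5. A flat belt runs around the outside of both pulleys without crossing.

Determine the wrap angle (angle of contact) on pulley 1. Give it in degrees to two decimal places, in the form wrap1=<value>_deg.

wrap1=174.73_deg

open belt: β = asin((r2−r1)/C) = asin(4/87) = 2.6352°
wrap1 = π − 2β = 174.7296°
wrap2 = π + 2β = 185.2704°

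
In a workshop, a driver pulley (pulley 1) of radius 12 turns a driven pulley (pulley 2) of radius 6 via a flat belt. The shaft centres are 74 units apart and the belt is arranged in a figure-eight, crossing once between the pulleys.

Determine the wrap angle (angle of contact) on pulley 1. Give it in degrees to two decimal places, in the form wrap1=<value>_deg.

wrap1=208.16_deg

crossed belt: β = asin((r1+r2)/C) = asin(18/74) = 14.0780°
wrap1 = wrap2 = π + 2β = 208.1561°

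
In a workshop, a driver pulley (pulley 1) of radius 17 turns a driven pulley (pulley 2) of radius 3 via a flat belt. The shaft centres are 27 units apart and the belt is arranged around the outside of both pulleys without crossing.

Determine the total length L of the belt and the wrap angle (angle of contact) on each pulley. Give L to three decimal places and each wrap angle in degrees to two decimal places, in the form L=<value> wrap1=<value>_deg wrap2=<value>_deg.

L=124.269 wrap1=242.47_deg wrap2=117.53_deg

open belt: β = asin((r2−r1)/C) = asin(-14/27) = -31.2329°
wrap1 = π − 2β = 242.4659°
wrap2 = π + 2β = 117.5341°
tangent length = C·cosβ = 23.0868
L = r1·wrap1 + r2·wrap2 + 2·C·cosβ = 17·4.2318 + 3·2.0514 + 2·23.0868 = 124.2687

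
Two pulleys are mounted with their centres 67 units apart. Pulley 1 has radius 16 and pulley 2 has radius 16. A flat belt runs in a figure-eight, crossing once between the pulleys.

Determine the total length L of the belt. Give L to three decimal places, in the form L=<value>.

crossed belt: β = asin((r1+r2)/C) = asin(32/67) = 28.5295°
wrap1 = wrap2 = π + 2β = 237.0591°
tangent length = C·cosβ = 58.8643
L = (r1+r2)·wrap + 2·C·cosβ = 32·4.1375 + 2·58.8643 = 250.1273

L=250.127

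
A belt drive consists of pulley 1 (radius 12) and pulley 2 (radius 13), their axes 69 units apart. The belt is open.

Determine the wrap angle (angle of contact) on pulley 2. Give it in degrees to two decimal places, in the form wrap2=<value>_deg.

wrap2=181.66_deg

open belt: β = asin((r2−r1)/C) = asin(1/69) = 0.8304°
wrap1 = π − 2β = 178.3392°
wrap2 = π + 2β = 181.6608°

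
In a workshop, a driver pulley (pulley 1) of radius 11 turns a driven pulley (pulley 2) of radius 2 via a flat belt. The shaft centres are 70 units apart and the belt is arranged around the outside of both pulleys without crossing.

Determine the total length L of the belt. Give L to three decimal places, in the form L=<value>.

open belt: β = asin((r2−r1)/C) = asin(-9/70) = -7.3870°
wrap1 = π − 2β = 194.7741°
wrap2 = π + 2β = 165.2259°
tangent length = C·cosβ = 69.4190
L = r1·wrap1 + r2·wrap2 + 2·C·cosβ = 11·3.3994 + 2·2.8837 + 2·69.4190 = 181.9994

L=181.999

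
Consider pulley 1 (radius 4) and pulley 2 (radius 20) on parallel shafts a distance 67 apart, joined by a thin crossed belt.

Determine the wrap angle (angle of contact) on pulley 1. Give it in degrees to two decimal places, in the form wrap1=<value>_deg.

wrap1=221.98_deg

crossed belt: β = asin((r1+r2)/C) = asin(24/67) = 20.9902°
wrap1 = wrap2 = π + 2β = 221.9805°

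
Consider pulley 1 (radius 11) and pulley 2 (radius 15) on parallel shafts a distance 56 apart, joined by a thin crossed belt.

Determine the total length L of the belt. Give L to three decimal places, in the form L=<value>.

crossed belt: β = asin((r1+r2)/C) = asin(26/56) = 27.6640°
wrap1 = wrap2 = π + 2β = 235.3280°
tangent length = C·cosβ = 49.5984
L = (r1+r2)·wrap + 2·C·cosβ = 26·4.1072 + 2·49.5984 = 205.9852

L=205.985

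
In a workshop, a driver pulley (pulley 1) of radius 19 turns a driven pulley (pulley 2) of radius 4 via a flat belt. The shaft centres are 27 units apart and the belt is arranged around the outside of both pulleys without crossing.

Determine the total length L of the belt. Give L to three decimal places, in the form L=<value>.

open belt: β = asin((r2−r1)/C) = asin(-15/27) = -33.7490°
wrap1 = π − 2β = 247.4980°
wrap2 = π + 2β = 112.5020°
tangent length = C·cosβ = 22.4499
L = r1·wrap1 + r2·wrap2 + 2·C·cosβ = 19·4.3197 + 4·1.9635 + 2·22.4499 = 134.8274

L=134.827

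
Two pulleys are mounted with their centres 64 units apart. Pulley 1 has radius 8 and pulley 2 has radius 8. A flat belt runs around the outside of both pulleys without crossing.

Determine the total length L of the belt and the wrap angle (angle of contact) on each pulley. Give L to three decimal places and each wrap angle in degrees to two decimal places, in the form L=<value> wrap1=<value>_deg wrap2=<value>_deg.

open belt: β = asin((r2−r1)/C) = asin(0/64) = 0.0000°
wrap1 = π − 2β = 180.0000°
wrap2 = π + 2β = 180.0000°
tangent length = C·cosβ = 64.0000
L = r1·wrap1 + r2·wrap2 + 2·C·cosβ = 8·3.1416 + 8·3.1416 + 2·64.0000 = 178.2655

L=178.265 wrap1=180.00_deg wrap2=180.00_deg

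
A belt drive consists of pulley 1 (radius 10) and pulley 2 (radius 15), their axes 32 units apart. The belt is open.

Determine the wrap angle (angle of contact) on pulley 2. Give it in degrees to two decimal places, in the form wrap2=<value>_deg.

wrap2=197.98_deg

open belt: β = asin((r2−r1)/C) = asin(5/32) = 8.9893°
wrap1 = π − 2β = 162.0214°
wrap2 = π + 2β = 197.9786°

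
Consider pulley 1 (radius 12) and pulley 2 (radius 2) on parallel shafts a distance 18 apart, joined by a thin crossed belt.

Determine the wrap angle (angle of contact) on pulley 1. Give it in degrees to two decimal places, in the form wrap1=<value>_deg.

wrap1=282.12_deg

crossed belt: β = asin((r1+r2)/C) = asin(14/18) = 51.0576°
wrap1 = wrap2 = π + 2β = 282.1151°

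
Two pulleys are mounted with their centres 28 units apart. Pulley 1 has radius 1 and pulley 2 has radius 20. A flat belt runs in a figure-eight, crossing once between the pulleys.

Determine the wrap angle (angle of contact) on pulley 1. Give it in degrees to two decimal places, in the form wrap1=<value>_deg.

wrap1=277.18_deg

crossed belt: β = asin((r1+r2)/C) = asin(21/28) = 48.5904°
wrap1 = wrap2 = π + 2β = 277.1808°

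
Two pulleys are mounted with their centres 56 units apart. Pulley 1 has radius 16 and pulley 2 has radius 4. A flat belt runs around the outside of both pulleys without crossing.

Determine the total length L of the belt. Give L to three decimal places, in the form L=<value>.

L=177.413

open belt: β = asin((r2−r1)/C) = asin(-12/56) = -12.3736°
wrap1 = π − 2β = 204.7473°
wrap2 = π + 2β = 155.2527°
tangent length = C·cosβ = 54.6992
L = r1·wrap1 + r2·wrap2 + 2·C·cosβ = 16·3.5735 + 4·2.7097 + 2·54.6992 = 177.4133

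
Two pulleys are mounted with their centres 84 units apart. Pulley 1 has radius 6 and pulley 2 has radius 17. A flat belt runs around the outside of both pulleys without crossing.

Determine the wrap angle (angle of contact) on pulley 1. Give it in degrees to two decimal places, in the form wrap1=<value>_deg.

wrap1=164.95_deg

open belt: β = asin((r2−r1)/C) = asin(11/84) = 7.5246°
wrap1 = π − 2β = 164.9507°
wrap2 = π + 2β = 195.0493°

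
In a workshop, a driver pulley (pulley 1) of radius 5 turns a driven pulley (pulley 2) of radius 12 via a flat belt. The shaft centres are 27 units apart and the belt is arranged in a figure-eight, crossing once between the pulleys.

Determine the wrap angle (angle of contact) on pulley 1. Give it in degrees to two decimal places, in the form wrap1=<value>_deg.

wrap1=258.05_deg

crossed belt: β = asin((r1+r2)/C) = asin(17/27) = 39.0228°
wrap1 = wrap2 = π + 2β = 258.0456°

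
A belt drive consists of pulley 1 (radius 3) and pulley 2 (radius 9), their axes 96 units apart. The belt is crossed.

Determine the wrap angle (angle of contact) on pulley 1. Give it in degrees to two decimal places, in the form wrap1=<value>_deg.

wrap1=194.36_deg

crossed belt: β = asin((r1+r2)/C) = asin(12/96) = 7.1808°
wrap1 = wrap2 = π + 2β = 194.3615°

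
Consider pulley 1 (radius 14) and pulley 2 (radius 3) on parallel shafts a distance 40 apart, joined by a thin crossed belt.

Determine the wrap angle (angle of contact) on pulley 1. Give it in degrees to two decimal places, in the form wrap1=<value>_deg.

crossed belt: β = asin((r1+r2)/C) = asin(17/40) = 25.1507°
wrap1 = wrap2 = π + 2β = 230.3013°

wrap1=230.30_deg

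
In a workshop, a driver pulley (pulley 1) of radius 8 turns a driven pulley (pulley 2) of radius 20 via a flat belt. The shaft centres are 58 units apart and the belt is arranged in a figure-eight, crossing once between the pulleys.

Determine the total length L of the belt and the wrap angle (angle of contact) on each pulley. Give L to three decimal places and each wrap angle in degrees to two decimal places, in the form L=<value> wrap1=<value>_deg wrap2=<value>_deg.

L=217.765 wrap1=237.73_deg wrap2=237.73_deg

crossed belt: β = asin((r1+r2)/C) = asin(28/58) = 28.8657°
wrap1 = wrap2 = π + 2β = 237.7315°
tangent length = C·cosβ = 50.7937
L = (r1+r2)·wrap + 2·C·cosβ = 28·4.1492 + 2·50.7937 = 217.7649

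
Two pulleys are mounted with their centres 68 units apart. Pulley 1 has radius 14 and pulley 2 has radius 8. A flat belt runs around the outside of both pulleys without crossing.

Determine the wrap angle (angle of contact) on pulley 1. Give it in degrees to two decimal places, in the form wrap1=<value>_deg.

open belt: β = asin((r2−r1)/C) = asin(-6/68) = -5.0621°
wrap1 = π − 2β = 190.1242°
wrap2 = π + 2β = 169.8758°

wrap1=190.12_deg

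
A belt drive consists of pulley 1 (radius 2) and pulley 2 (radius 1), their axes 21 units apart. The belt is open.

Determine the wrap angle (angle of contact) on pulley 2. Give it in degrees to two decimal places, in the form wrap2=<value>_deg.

wrap2=174.54_deg

open belt: β = asin((r2−r1)/C) = asin(-1/21) = -2.7294°
wrap1 = π − 2β = 185.4588°
wrap2 = π + 2β = 174.5412°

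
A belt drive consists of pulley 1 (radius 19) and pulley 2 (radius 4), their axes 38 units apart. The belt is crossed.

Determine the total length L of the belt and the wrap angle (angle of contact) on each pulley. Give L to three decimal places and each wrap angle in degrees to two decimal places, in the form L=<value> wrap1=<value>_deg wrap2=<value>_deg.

crossed belt: β = asin((r1+r2)/C) = asin(23/38) = 37.2478°
wrap1 = wrap2 = π + 2β = 254.4956°
tangent length = C·cosβ = 30.2490
L = (r1+r2)·wrap + 2·C·cosβ = 23·4.4418 + 2·30.2490 = 162.6590

L=162.659 wrap1=254.50_deg wrap2=254.50_deg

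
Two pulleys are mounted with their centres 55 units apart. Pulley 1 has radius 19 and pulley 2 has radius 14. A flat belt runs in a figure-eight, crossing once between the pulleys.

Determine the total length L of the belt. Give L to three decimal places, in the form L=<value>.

L=234.144

crossed belt: β = asin((r1+r2)/C) = asin(33/55) = 36.8699°
wrap1 = wrap2 = π + 2β = 253.7398°
tangent length = C·cosβ = 44.0000
L = (r1+r2)·wrap + 2·C·cosβ = 33·4.4286 + 2·44.0000 = 234.1436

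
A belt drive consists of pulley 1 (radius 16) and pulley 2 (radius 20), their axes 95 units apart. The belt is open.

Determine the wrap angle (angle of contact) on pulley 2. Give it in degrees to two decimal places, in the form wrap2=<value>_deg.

wrap2=184.83_deg

open belt: β = asin((r2−r1)/C) = asin(4/95) = 2.4132°
wrap1 = π − 2β = 175.1737°
wrap2 = π + 2β = 184.8263°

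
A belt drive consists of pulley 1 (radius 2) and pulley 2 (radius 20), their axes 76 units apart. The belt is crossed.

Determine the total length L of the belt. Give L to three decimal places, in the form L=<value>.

crossed belt: β = asin((r1+r2)/C) = asin(22/76) = 16.8264°
wrap1 = wrap2 = π + 2β = 213.6529°
tangent length = C·cosβ = 72.7461
L = (r1+r2)·wrap + 2·C·cosβ = 22·3.7289 + 2·72.7461 = 227.5291

L=227.529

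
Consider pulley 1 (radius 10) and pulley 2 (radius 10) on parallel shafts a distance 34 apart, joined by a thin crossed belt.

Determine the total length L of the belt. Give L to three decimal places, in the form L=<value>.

crossed belt: β = asin((r1+r2)/C) = asin(20/34) = 36.0319°
wrap1 = wrap2 = π + 2β = 252.0638°
tangent length = C·cosβ = 27.4955
L = (r1+r2)·wrap + 2·C·cosβ = 20·4.3993 + 2·27.4955 = 142.9778

L=142.978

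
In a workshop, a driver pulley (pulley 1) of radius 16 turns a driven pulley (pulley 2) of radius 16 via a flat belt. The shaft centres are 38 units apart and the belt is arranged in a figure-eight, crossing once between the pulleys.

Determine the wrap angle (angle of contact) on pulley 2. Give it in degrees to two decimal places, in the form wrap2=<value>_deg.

wrap2=294.73_deg

crossed belt: β = asin((r1+r2)/C) = asin(32/38) = 57.3631°
wrap1 = wrap2 = π + 2β = 294.7262°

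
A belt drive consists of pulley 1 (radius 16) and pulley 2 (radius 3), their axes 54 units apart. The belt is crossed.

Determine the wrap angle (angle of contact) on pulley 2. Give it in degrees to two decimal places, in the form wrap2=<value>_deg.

crossed belt: β = asin((r1+r2)/C) = asin(19/54) = 20.6006°
wrap1 = wrap2 = π + 2β = 221.2012°

wrap2=221.20_deg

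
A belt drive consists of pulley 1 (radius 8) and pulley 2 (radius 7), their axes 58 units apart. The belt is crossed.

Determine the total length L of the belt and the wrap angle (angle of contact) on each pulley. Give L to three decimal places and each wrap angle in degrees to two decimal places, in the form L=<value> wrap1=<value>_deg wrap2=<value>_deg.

L=167.025 wrap1=209.98_deg wrap2=209.98_deg

crossed belt: β = asin((r1+r2)/C) = asin(15/58) = 14.9882°
wrap1 = wrap2 = π + 2β = 209.9765°
tangent length = C·cosβ = 56.0268
L = (r1+r2)·wrap + 2·C·cosβ = 15·3.6648 + 2·56.0268 = 167.0253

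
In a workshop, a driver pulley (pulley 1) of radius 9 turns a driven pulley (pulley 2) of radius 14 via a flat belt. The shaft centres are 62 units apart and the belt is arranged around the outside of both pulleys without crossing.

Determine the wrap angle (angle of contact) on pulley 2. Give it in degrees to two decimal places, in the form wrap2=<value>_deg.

wrap2=189.25_deg

open belt: β = asin((r2−r1)/C) = asin(5/62) = 4.6257°
wrap1 = π − 2β = 170.7487°
wrap2 = π + 2β = 189.2513°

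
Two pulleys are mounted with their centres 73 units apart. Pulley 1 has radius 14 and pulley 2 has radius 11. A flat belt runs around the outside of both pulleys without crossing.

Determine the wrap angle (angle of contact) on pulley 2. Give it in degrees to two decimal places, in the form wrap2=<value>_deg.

open belt: β = asin((r2−r1)/C) = asin(-3/73) = -2.3553°
wrap1 = π − 2β = 184.7106°
wrap2 = π + 2β = 175.2894°

wrap2=175.29_deg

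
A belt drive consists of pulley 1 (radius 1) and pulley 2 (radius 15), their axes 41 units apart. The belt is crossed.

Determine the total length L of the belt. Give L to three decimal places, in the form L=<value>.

crossed belt: β = asin((r1+r2)/C) = asin(16/41) = 22.9697°
wrap1 = wrap2 = π + 2β = 225.9394°
tangent length = C·cosβ = 37.7492
L = (r1+r2)·wrap + 2·C·cosβ = 16·3.9434 + 2·37.7492 = 138.5925

L=138.593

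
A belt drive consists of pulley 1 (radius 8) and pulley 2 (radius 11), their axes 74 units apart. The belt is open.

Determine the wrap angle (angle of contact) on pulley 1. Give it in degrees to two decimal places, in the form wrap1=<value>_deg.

wrap1=175.35_deg

open belt: β = asin((r2−r1)/C) = asin(3/74) = 2.3234°
wrap1 = π − 2β = 175.3531°
wrap2 = π + 2β = 184.6469°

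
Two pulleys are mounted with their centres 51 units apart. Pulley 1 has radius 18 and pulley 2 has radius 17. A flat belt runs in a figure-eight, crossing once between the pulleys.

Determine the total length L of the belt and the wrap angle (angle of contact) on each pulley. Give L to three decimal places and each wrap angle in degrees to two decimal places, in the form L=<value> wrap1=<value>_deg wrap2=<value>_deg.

crossed belt: β = asin((r1+r2)/C) = asin(35/51) = 43.3359°
wrap1 = wrap2 = π + 2β = 266.6718°
tangent length = C·cosβ = 37.0945
L = (r1+r2)·wrap + 2·C·cosβ = 35·4.6543 + 2·37.0945 = 237.0895

L=237.090 wrap1=266.67_deg wrap2=266.67_deg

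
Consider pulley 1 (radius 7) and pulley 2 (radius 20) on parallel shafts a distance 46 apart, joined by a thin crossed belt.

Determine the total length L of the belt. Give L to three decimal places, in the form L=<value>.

L=193.182

crossed belt: β = asin((r1+r2)/C) = asin(27/46) = 35.9413°
wrap1 = wrap2 = π + 2β = 251.8827°
tangent length = C·cosβ = 37.2424
L = (r1+r2)·wrap + 2·C·cosβ = 27·4.3962 + 2·37.2424 = 193.1818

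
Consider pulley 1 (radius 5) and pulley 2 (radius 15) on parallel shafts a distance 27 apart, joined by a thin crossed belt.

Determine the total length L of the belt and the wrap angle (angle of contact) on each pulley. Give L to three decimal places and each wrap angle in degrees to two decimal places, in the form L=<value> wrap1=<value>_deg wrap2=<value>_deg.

crossed belt: β = asin((r1+r2)/C) = asin(20/27) = 47.7946°
wrap1 = wrap2 = π + 2β = 275.5891°
tangent length = C·cosβ = 18.1384
L = (r1+r2)·wrap + 2·C·cosβ = 20·4.8099 + 2·18.1384 = 132.4755

L=132.475 wrap1=275.59_deg wrap2=275.59_deg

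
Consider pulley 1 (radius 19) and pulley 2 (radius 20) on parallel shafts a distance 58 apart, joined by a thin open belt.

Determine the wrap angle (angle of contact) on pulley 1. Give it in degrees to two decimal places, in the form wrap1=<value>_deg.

open belt: β = asin((r2−r1)/C) = asin(1/58) = 0.9879°
wrap1 = π − 2β = 178.0242°
wrap2 = π + 2β = 181.9758°

wrap1=178.02_deg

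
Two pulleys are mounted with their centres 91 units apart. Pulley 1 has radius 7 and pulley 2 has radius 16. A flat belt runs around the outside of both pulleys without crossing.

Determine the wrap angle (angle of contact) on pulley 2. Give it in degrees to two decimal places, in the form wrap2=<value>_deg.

wrap2=191.35_deg

open belt: β = asin((r2−r1)/C) = asin(9/91) = 5.6759°
wrap1 = π − 2β = 168.6482°
wrap2 = π + 2β = 191.3518°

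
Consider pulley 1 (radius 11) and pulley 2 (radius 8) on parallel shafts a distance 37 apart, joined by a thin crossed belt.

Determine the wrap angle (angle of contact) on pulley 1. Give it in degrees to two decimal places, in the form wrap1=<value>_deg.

crossed belt: β = asin((r1+r2)/C) = asin(19/37) = 30.8981°
wrap1 = wrap2 = π + 2β = 241.7963°

wrap1=241.80_deg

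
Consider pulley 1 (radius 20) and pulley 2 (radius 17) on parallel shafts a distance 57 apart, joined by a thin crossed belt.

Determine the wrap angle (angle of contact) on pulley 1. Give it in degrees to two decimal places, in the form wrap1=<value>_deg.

crossed belt: β = asin((r1+r2)/C) = asin(37/57) = 40.4755°
wrap1 = wrap2 = π + 2β = 260.9510°

wrap1=260.95_deg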